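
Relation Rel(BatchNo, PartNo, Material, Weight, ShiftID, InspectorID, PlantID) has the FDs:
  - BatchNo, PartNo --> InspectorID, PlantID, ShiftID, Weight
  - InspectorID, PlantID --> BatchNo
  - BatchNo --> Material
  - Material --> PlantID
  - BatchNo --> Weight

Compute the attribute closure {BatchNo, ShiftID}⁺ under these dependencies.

{BatchNo, Material, PlantID, ShiftID, Weight}

Start with {BatchNo, ShiftID}.
BatchNo --> Material applies; add {Material} → now {BatchNo, Material, ShiftID}.
Material --> PlantID applies; add {PlantID} → now {BatchNo, Material, PlantID, ShiftID}.
BatchNo --> Weight applies; add {Weight} → now {BatchNo, Material, PlantID, ShiftID, Weight}.
No further FD applies.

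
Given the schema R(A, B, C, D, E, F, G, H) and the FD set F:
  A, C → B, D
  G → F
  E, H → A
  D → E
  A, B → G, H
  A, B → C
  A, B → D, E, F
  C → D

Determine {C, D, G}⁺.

{C, D, E, F, G}

Start with {C, D, G}.
G → F applies; add {F} → now {C, D, F, G}.
D → E applies; add {E} → now {C, D, E, F, G}.
No further FD applies.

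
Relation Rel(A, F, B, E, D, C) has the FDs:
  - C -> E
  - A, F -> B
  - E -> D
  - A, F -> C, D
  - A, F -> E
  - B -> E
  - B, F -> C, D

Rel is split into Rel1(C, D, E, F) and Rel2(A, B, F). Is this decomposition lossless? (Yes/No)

No

Rel1 ∩ Rel2 = {F}; its closure under F is {F}.
Rel1 ⊄ {F} and Rel2 ⊄ {F}, so the split is lossy.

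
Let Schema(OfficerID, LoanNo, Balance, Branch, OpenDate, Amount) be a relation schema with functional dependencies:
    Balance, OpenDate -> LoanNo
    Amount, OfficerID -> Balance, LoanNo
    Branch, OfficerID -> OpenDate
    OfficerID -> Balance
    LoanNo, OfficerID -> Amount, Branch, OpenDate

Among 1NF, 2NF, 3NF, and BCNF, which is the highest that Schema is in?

Candidate keys: {Amount, OfficerID}, {Branch, OfficerID}, {LoanNo, OfficerID}, {OfficerID, OpenDate}. Prime attributes: {Amount, Branch, LoanNo, OfficerID, OpenDate}.
Balance, OpenDate -> LoanNo breaks BCNF: {Balance, OpenDate}⁺ = {Balance, LoanNo, OpenDate}, so {Balance, OpenDate} is not a superkey.
OfficerID -> Balance has non-prime {Balance} on the right and a non-superkey on the left, so 3NF fails.
{OfficerID} is a proper subset of the key {Amount, OfficerID}, and {OfficerID}⁺ contains the non-prime attribute {Balance} — a partial dependency, so 2NF is violated.

1NF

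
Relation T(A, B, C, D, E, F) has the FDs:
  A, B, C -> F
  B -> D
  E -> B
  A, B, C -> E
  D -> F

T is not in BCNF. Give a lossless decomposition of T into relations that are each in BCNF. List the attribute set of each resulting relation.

{A, C, E}; {B, D}; {B, E}; {D, F}

Candidate keys of the original relation: {A, B, C}, {A, C, E}.
Within {A, B, C, D, E, F}: {B}⁺ ∩ {A, B, C, D, E, F} = {B, D, F}, not the whole set, so B -> D, F violates BCNF; decompose into {B, D, F} and {A, B, C, E}.
Within {B, D, F}: {D}⁺ ∩ {B, D, F} = {D, F}, not the whole set, so D -> F violates BCNF; decompose into {D, F} and {B, D}.
{D, F}: every determinant is a superkey — BCNF.
{B, D}: every determinant is a superkey — BCNF.
Within {A, B, C, E}: {E}⁺ ∩ {A, B, C, E} = {B, E}, not the whole set, so E -> B violates BCNF; decompose into {B, E} and {A, C, E}.
{B, E}: every determinant is a superkey — BCNF.
{A, C, E}: every determinant is a superkey — BCNF.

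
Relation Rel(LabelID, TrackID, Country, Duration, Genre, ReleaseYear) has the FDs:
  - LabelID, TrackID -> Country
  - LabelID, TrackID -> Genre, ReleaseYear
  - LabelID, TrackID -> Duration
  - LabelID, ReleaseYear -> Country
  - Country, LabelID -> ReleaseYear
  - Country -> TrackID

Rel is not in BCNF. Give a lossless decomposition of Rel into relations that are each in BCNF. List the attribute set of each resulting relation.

Candidate keys of the original relation: {Country, LabelID}, {LabelID, ReleaseYear}, {LabelID, TrackID}.
{Country, Duration, Genre, LabelID, ReleaseYear, TrackID}: {Country} determines {Country, TrackID} here but is not a superkey — split on Country -> TrackID, giving {Country, TrackID} and {Country, Duration, Genre, LabelID, ReleaseYear}.
{Country, TrackID} has no BCNF violation.
{Country, Duration, Genre, LabelID, ReleaseYear} has no BCNF violation.

{Country, Duration, Genre, LabelID, ReleaseYear}; {Country, TrackID}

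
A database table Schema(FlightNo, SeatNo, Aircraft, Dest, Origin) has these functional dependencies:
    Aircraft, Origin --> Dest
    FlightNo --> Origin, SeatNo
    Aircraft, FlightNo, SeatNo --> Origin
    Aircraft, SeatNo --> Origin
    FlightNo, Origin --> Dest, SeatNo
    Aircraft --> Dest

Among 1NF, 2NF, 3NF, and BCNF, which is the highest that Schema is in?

Candidate key: {Aircraft, FlightNo}. Prime attributes: {Aircraft, FlightNo}.
Aircraft, Origin --> Dest breaks BCNF: {Aircraft, Origin}⁺ = {Aircraft, Dest, Origin}, so {Aircraft, Origin} is not a superkey.
Aircraft, Origin --> Dest determines the non-prime attribute {Dest} from a non-superkey — 3NF is violated.
The proper key subset {Aircraft} of {Aircraft, FlightNo} determines non-prime {Dest}, so the relation is not even in 2NF.

1NF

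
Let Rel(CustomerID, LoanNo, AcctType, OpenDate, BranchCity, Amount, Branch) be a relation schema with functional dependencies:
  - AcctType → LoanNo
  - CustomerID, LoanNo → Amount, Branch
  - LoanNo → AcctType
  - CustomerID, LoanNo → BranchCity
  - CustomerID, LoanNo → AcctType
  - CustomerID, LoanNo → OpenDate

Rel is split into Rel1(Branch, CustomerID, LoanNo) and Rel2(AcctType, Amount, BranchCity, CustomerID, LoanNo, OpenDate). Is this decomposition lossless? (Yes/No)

The shared attributes are {CustomerID, LoanNo} and {CustomerID, LoanNo}⁺ = {AcctType, Amount, Branch, BranchCity, CustomerID, LoanNo, OpenDate}.
Since Rel1 ⊆ {AcctType, Amount, Branch, BranchCity, CustomerID, LoanNo, OpenDate}, the intersection is a superkey of Rel1; the decomposition is lossless.

Yes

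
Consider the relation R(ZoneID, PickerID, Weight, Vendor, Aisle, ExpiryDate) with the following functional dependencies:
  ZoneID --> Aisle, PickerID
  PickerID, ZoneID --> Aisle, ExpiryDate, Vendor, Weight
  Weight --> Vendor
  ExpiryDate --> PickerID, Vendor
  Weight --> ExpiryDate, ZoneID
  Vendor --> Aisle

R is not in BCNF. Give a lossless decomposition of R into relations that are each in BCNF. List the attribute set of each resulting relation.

{Aisle, Vendor}; {ExpiryDate, PickerID, Vendor}; {ExpiryDate, Weight, ZoneID}

Candidate keys of the original relation: {Weight}, {ZoneID}.
{Aisle, ExpiryDate, PickerID, Vendor, Weight, ZoneID}: {ExpiryDate} determines {Aisle, ExpiryDate, PickerID, Vendor} here but is not a superkey — split on ExpiryDate --> Aisle, PickerID, Vendor, giving {Aisle, ExpiryDate, PickerID, Vendor} and {ExpiryDate, Weight, ZoneID}.
{Aisle, ExpiryDate, PickerID, Vendor}: {Vendor} determines {Aisle, Vendor} here but is not a superkey — split on Vendor --> Aisle, giving {Aisle, Vendor} and {ExpiryDate, PickerID, Vendor}.
{Aisle, Vendor}: every determinant is a superkey — BCNF.
{ExpiryDate, PickerID, Vendor}: every determinant is a superkey — BCNF.
{ExpiryDate, Weight, ZoneID}: every determinant is a superkey — BCNF.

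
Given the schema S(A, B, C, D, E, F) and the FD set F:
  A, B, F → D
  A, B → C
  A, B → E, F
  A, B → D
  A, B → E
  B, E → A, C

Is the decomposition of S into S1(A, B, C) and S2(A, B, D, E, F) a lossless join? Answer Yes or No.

S1 ∩ S2 = {A, B}; its closure under F is {A, B, C, D, E, F}.
S1 is contained in that closure, so S1 ∩ S2 → S1 holds and the join is lossless.

Yes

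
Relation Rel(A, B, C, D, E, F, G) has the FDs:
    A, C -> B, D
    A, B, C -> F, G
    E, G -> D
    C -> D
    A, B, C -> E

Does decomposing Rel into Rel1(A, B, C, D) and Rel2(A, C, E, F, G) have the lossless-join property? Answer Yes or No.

Yes

Rel1 ∩ Rel2 = {A, C}; its closure under F is {A, B, C, D, E, F, G}.
This includes all of Rel1, so the common attributes are a superkey of Rel1 — the join is lossless.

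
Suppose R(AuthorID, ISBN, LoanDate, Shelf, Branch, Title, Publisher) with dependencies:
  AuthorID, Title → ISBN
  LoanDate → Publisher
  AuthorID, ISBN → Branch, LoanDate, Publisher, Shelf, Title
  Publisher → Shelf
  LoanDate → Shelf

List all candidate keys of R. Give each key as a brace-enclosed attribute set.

Attributes never on any right-hand side: {AuthorID} — every candidate key must contain it.
{AuthorID, ISBN}⁺ = {AuthorID, Branch, ISBN, LoanDate, Publisher, Shelf, Title} — all of the relation — so {AuthorID, ISBN} is a candidate key.
{AuthorID, Title}⁺ = {AuthorID, Branch, ISBN, LoanDate, Publisher, Shelf, Title} — all of the relation — so {AuthorID, Title} is a candidate key.
These are minimal and exhaustive — every other superkey contains one of them.

{AuthorID, ISBN}, {AuthorID, Title}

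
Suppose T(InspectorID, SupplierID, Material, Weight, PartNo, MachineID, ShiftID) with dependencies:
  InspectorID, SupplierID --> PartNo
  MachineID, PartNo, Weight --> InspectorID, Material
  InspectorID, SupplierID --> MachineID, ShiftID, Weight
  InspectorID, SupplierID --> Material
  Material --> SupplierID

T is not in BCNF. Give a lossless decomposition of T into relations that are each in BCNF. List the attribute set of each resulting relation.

{InspectorID, MachineID, Material, PartNo, ShiftID, Weight}; {Material, SupplierID}

Candidate keys of the original relation: {InspectorID, Material}, {InspectorID, SupplierID}, {MachineID, PartNo, Weight}.
{InspectorID, MachineID, Material, PartNo, ShiftID, SupplierID, Weight}: {Material} determines {Material, SupplierID} here but is not a superkey — split on Material --> SupplierID, giving {Material, SupplierID} and {InspectorID, MachineID, Material, PartNo, ShiftID, Weight}.
{Material, SupplierID}: every determinant is a superkey — BCNF.
{InspectorID, MachineID, Material, PartNo, ShiftID, Weight}: every determinant is a superkey — BCNF.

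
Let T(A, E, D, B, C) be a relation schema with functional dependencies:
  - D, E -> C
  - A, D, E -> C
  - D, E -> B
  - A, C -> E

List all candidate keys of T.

Attributes never on any right-hand side: {A, D} — every candidate key must contain all of them.
{A, C, D}⁺ = {A, B, C, D, E}, which is every attribute, so {A, C, D} is a candidate key.
{A, D, E}⁺ = {A, B, C, D, E}, which is every attribute, so {A, D, E} is a candidate key.
These are minimal and exhaustive — every other superkey contains one of them.

{A, C, D}, {A, D, E}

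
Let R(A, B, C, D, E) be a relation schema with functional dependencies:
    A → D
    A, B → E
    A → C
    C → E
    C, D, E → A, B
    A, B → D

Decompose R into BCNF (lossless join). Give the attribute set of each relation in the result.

Candidate keys of the original relation: {A}, {C, D}.
In {A, B, C, D, E}, {C} is not a superkey ({C}⁺ restricted to this set is {C, E}), so split on C → E into {C, E} and {A, B, C, D}.
{C, E} has no BCNF violation.
{A, B, C, D} has no BCNF violation.

{A, B, C, D}; {C, E}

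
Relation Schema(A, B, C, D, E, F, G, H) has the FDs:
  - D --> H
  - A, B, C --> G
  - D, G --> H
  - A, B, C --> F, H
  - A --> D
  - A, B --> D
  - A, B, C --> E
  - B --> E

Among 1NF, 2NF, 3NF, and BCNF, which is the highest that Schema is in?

1NF

Candidate key: {A, B, C}. Prime attributes: {A, B, C}.
D --> H breaks BCNF: {D}⁺ = {D, H}, so {D} is not a superkey.
D --> H determines the non-prime attribute {H} from a non-superkey — 3NF is violated.
Since {A} ⊂ {A, B, C} and {A}⁺ ⊇ {D, H} with {D, H} non-prime, there is a partial dependency; 2NF fails.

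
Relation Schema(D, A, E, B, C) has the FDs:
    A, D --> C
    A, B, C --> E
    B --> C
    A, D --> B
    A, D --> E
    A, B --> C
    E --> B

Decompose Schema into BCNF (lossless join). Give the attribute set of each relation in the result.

{A, B, D}; {A, E}; {B, C}; {B, E}

Candidate key of the original relation: {A, D}.
In {A, B, C, D, E}, {A, B, C} is not a superkey ({A, B, C}⁺ restricted to this set is {A, B, C, E}), so split on A, B, C --> E into {A, B, C, E} and {A, B, C, D}.
In {A, B, C, E}, {B} is not a superkey ({B}⁺ restricted to this set is {B, C}), so split on B --> C into {B, C} and {A, B, E}.
{B, C} is in BCNF.
In {A, B, E}, {E} is not a superkey ({E}⁺ restricted to this set is {B, E}), so split on E --> B into {B, E} and {A, E}.
{B, E} is in BCNF.
{A, E} is in BCNF.
In {A, B, C, D}, {B} is not a superkey ({B}⁺ restricted to this set is {B, C}), so split on B --> C into {B, C} and {A, B, D}.
{B, C} is in BCNF.
{A, B, D} is in BCNF.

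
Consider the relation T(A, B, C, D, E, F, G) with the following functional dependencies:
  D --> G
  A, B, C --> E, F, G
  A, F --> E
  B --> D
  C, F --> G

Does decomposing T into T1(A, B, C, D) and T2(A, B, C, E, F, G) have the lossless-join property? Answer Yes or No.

Yes

Common attributes: {A, B, C}; their closure is {A, B, C, D, E, F, G}.
This includes all of T1, so the common attributes are a superkey of T1 — the join is lossless.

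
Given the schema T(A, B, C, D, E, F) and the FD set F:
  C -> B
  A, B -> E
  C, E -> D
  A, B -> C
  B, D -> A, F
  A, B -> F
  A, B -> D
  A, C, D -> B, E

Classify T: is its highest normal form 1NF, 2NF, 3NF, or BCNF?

3NF

Candidate keys: {A, B}, {A, C}, {B, D}, {C, D}, {C, E}. Prime attributes: {A, B, C, D, E}.
C -> B: {C}⁺ = {B, C}, which is not all of the attributes, so the left side is not a superkey — BCNF is violated.
But every attribute on its right side ({B}) is prime, and the same holds for every other non-superkey FD, so 3NF still holds.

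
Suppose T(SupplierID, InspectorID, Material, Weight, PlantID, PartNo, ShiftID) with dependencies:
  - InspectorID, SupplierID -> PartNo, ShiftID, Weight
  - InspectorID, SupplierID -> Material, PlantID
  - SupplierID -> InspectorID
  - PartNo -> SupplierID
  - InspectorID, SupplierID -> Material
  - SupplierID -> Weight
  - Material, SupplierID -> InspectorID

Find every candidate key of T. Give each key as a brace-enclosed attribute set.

{PartNo}, {SupplierID}

Closure of {PartNo} is {InspectorID, Material, PartNo, PlantID, ShiftID, SupplierID, Weight}, the whole schema; {PartNo} is a candidate key.
Closure of {SupplierID} is {InspectorID, Material, PartNo, PlantID, ShiftID, SupplierID, Weight}, the whole schema; {SupplierID} is a candidate key.
Any other superkey properly contains one of these, so there are no further candidate keys.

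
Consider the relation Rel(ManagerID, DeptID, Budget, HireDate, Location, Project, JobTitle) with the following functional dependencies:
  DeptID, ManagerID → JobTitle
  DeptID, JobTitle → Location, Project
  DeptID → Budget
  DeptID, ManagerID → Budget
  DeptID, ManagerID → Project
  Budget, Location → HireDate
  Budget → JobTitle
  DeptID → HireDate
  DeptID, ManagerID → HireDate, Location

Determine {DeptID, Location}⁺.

Start with {DeptID, Location}.
DeptID → Budget applies; add {Budget} → now {Budget, DeptID, Location}.
Budget, Location → HireDate applies; add {HireDate} → now {Budget, DeptID, HireDate, Location}.
Budget → JobTitle applies; add {JobTitle} → now {Budget, DeptID, HireDate, JobTitle, Location}.
DeptID, JobTitle → Location, Project applies; add {Project} → now {Budget, DeptID, HireDate, JobTitle, Location, Project}.
No further FD applies.

{Budget, DeptID, HireDate, JobTitle, Location, Project}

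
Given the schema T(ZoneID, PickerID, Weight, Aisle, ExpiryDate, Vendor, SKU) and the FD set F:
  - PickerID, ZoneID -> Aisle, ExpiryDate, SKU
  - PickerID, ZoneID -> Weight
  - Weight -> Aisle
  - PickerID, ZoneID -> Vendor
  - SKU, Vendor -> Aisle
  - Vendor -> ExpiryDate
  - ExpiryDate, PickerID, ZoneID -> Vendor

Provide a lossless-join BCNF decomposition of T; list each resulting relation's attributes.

Candidate key of the original relation: {PickerID, ZoneID}.
{Aisle, ExpiryDate, PickerID, SKU, Vendor, Weight, ZoneID}: {Weight} determines {Aisle, Weight} here but is not a superkey — split on Weight -> Aisle, giving {Aisle, Weight} and {ExpiryDate, PickerID, SKU, Vendor, Weight, ZoneID}.
{Aisle, Weight}: every determinant is a superkey — BCNF.
{ExpiryDate, PickerID, SKU, Vendor, Weight, ZoneID}: {SKU, Vendor} determines {ExpiryDate, SKU, Vendor} here but is not a superkey — split on SKU, Vendor -> ExpiryDate, giving {ExpiryDate, SKU, Vendor} and {PickerID, SKU, Vendor, Weight, ZoneID}.
{ExpiryDate, SKU, Vendor}: {Vendor} determines {ExpiryDate, Vendor} here but is not a superkey — split on Vendor -> ExpiryDate, giving {ExpiryDate, Vendor} and {SKU, Vendor}.
{ExpiryDate, Vendor}: every determinant is a superkey — BCNF.
{SKU, Vendor}: every determinant is a superkey — BCNF.
{PickerID, SKU, Vendor, Weight, ZoneID}: every determinant is a superkey — BCNF.

{Aisle, Weight}; {ExpiryDate, Vendor}; {PickerID, SKU, Vendor, Weight, ZoneID}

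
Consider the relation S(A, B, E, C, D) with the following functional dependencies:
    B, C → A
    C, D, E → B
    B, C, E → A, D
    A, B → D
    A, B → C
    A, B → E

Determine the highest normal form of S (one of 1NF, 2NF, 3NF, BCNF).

BCNF

Candidate keys: {A, B}, {B, C}, {C, D, E}. Prime attributes: {A, B, C, D, E}.
Every FD has a superkey on the left, so the relation is in BCNF.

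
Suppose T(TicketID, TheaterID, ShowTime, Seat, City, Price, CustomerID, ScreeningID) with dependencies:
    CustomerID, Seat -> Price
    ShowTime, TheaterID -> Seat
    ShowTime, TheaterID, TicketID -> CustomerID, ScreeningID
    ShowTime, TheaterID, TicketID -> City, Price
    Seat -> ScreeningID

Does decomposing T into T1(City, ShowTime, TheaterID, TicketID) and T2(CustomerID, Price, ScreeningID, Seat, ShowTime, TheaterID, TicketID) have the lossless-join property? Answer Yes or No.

Yes

T1 ∩ T2 = {ShowTime, TheaterID, TicketID}; its closure under F is {City, CustomerID, Price, ScreeningID, Seat, ShowTime, TheaterID, TicketID}.
This includes all of T1, so the common attributes are a superkey of T1 — the join is lossless.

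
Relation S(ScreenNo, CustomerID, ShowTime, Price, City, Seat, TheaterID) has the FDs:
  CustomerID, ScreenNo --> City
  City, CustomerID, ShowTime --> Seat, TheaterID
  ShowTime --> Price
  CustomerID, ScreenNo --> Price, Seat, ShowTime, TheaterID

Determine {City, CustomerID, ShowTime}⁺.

Start with {City, CustomerID, ShowTime}.
City, CustomerID, ShowTime --> Seat, TheaterID applies; add {Seat, TheaterID} → now {City, CustomerID, Seat, ShowTime, TheaterID}.
ShowTime --> Price applies; add {Price} → now {City, CustomerID, Price, Seat, ShowTime, TheaterID}.
No further FD applies.

{City, CustomerID, Price, Seat, ShowTime, TheaterID}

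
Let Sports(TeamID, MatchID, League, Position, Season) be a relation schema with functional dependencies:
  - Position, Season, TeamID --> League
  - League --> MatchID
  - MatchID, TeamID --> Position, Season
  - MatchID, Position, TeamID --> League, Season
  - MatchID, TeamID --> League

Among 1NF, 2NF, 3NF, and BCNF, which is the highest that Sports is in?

3NF

Candidate keys: {League, TeamID}, {MatchID, TeamID}, {Position, Season, TeamID}. Prime attributes: {League, MatchID, Position, Season, TeamID}.
For League --> MatchID we have {League}⁺ = {League, MatchID}; {League} is not a superkey, so BCNF fails.
But every attribute on its right side ({MatchID}) is prime, and the same holds for every other non-superkey FD, so 3NF still holds.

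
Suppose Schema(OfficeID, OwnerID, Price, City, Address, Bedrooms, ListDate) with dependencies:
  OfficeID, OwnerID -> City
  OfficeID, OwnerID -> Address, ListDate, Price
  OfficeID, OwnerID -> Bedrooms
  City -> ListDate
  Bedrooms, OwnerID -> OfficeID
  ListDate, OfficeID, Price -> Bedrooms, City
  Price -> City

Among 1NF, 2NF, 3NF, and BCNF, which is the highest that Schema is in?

Candidate keys: {Bedrooms, OwnerID}, {OfficeID, OwnerID}. Prime attributes: {Bedrooms, OfficeID, OwnerID}.
City -> ListDate breaks BCNF: {City}⁺ = {City, ListDate}, so {City} is not a superkey.
Because {ListDate} is non-prime and the left side of City -> ListDate is not a superkey, the relation is not in 3NF.
No non-prime attribute depends on a proper subset of any candidate key, so 2NF holds.

2NF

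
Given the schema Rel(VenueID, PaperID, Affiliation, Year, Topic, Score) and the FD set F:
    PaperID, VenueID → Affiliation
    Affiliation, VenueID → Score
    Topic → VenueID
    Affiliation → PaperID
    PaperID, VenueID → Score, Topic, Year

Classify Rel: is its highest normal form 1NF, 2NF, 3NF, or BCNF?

Candidate keys: {Affiliation, Topic}, {Affiliation, VenueID}, {PaperID, Topic}, {PaperID, VenueID}. Prime attributes: {Affiliation, PaperID, Topic, VenueID}.
Topic → VenueID: {Topic}⁺ = {Topic, VenueID}, which is not all of the attributes, so the left side is not a superkey — BCNF is violated.
Its right-hand attributes {VenueID} are all prime, as are those of every other non-superkey FD — the relation is in 3NF.

3NF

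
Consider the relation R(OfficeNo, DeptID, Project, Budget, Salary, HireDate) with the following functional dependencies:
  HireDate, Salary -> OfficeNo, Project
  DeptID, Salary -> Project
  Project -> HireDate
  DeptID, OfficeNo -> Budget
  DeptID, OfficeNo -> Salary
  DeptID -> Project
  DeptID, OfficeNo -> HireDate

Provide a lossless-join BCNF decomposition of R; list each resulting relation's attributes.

{Budget, DeptID, Salary}; {DeptID, HireDate}; {HireDate, Project}; {OfficeNo, Project, Salary}

Candidate keys of the original relation: {DeptID, OfficeNo}, {DeptID, Salary}.
Within {Budget, DeptID, HireDate, OfficeNo, Project, Salary}: {HireDate, Salary}⁺ ∩ {Budget, DeptID, HireDate, OfficeNo, Project, Salary} = {HireDate, OfficeNo, Project, Salary}, not the whole set, so HireDate, Salary -> OfficeNo, Project violates BCNF; decompose into {HireDate, OfficeNo, Project, Salary} and {Budget, DeptID, HireDate, Salary}.
Within {HireDate, OfficeNo, Project, Salary}: {Project}⁺ ∩ {HireDate, OfficeNo, Project, Salary} = {HireDate, Project}, not the whole set, so Project -> HireDate violates BCNF; decompose into {HireDate, Project} and {OfficeNo, Project, Salary}.
{HireDate, Project} has no BCNF violation.
{OfficeNo, Project, Salary} has no BCNF violation.
Within {Budget, DeptID, HireDate, Salary}: {DeptID}⁺ ∩ {Budget, DeptID, HireDate, Salary} = {DeptID, HireDate}, not the whole set, so DeptID -> HireDate violates BCNF; decompose into {DeptID, HireDate} and {Budget, DeptID, Salary}.
{DeptID, HireDate} has no BCNF violation.
{Budget, DeptID, Salary} has no BCNF violation.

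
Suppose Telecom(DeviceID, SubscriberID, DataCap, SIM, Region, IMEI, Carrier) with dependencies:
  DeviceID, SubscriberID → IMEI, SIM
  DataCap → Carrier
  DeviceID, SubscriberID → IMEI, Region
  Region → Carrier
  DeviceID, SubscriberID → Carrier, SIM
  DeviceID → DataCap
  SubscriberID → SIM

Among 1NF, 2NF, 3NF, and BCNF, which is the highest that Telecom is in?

1NF

Candidate key: {DeviceID, SubscriberID}. Prime attributes: {DeviceID, SubscriberID}.
DataCap → Carrier: {DataCap}⁺ = {Carrier, DataCap}, which is not all of the attributes, so the left side is not a superkey — BCNF is violated.
DataCap → Carrier determines the non-prime attribute {Carrier} from a non-superkey — 3NF is violated.
Since {DeviceID} ⊂ {DeviceID, SubscriberID} and {DeviceID}⁺ ⊇ {Carrier, DataCap} with {Carrier, DataCap} non-prime, there is a partial dependency; 2NF fails.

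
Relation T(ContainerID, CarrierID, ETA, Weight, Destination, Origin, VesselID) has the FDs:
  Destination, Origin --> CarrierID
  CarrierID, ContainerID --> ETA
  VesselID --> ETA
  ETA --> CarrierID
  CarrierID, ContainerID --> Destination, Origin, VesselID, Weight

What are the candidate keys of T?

No FD produces {ContainerID}, so it must be in every candidate key.
{CarrierID, ContainerID} is a candidate key since {CarrierID, ContainerID}⁺ = {CarrierID, ContainerID, Destination, ETA, Origin, VesselID, Weight} covers every attribute.
{ContainerID, ETA} is a candidate key since {ContainerID, ETA}⁺ = {CarrierID, ContainerID, Destination, ETA, Origin, VesselID, Weight} covers every attribute.
{ContainerID, VesselID} is a candidate key since {ContainerID, VesselID}⁺ = {CarrierID, ContainerID, Destination, ETA, Origin, VesselID, Weight} covers every attribute.
{ContainerID, Destination, Origin} is a candidate key since {ContainerID, Destination, Origin}⁺ = {CarrierID, ContainerID, Destination, ETA, Origin, VesselID, Weight} covers every attribute.
No proper subset of any of these is a key, and no other minimal superkey exists.

{CarrierID, ContainerID}, {ContainerID, Destination, Origin}, {ContainerID, ETA}, {ContainerID, VesselID}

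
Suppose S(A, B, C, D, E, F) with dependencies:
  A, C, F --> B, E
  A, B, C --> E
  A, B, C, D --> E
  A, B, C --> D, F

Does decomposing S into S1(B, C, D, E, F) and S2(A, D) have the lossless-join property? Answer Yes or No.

Common attributes: {D}; their closure is {D}.
S1 ⊄ {D} and S2 ⊄ {D}, so the split is lossy.

No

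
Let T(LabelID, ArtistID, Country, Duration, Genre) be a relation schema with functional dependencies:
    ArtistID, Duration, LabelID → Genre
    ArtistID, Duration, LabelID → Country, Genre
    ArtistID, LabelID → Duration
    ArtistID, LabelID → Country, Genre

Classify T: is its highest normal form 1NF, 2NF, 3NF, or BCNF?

BCNF

Candidate key: {ArtistID, LabelID}. Prime attributes: {ArtistID, LabelID}.
The left-hand side of every FD is a superkey, so BCNF is satisfied.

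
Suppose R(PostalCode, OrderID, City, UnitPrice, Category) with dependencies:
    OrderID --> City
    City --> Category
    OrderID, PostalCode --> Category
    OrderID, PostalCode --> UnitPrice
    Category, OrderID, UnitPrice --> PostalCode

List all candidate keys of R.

{OrderID, PostalCode}, {OrderID, UnitPrice}

{OrderID} never appears on the right of any FD, so every key must include it.
{OrderID, PostalCode} is a candidate key since {OrderID, PostalCode}⁺ = {Category, City, OrderID, PostalCode, UnitPrice} covers every attribute.
{OrderID, UnitPrice} is a candidate key since {OrderID, UnitPrice}⁺ = {Category, City, OrderID, PostalCode, UnitPrice} covers every attribute.
These are minimal and exhaustive — every other superkey contains one of them.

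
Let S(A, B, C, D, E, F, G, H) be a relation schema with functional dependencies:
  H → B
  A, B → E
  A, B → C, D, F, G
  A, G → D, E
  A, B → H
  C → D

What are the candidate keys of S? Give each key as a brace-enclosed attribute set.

{A} never appears on the right of any FD, so every key must include it.
{A, B}⁺ = {A, B, C, D, E, F, G, H}, which is every attribute, so {A, B} is a candidate key.
{A, H}⁺ = {A, B, C, D, E, F, G, H}, which is every attribute, so {A, H} is a candidate key.
No proper subset of any of these is a key, and no other minimal superkey exists.

{A, B}, {A, H}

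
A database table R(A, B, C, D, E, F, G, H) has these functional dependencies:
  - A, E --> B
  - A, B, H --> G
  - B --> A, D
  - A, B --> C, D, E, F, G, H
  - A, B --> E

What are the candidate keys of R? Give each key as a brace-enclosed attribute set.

{A, E}, {B}

{B}⁺ = {A, B, C, D, E, F, G, H}, which is every attribute, so {B} is a candidate key.
{A, E}⁺ = {A, B, C, D, E, F, G, H}, which is every attribute, so {A, E} is a candidate key.
No proper subset of any of these is a key, and no other minimal superkey exists.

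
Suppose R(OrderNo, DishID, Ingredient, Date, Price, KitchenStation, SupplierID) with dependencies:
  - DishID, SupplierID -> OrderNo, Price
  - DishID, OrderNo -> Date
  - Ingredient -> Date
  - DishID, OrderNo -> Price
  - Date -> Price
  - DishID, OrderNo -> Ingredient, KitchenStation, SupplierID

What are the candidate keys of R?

{DishID} never appears on the right of any FD, so every key must include it.
Closure of {DishID, OrderNo} is {Date, DishID, Ingredient, KitchenStation, OrderNo, Price, SupplierID}, the whole schema; {DishID, OrderNo} is a candidate key.
Closure of {DishID, SupplierID} is {Date, DishID, Ingredient, KitchenStation, OrderNo, Price, SupplierID}, the whole schema; {DishID, SupplierID} is a candidate key.
No proper subset of any of these is a key, and no other minimal superkey exists.

{DishID, OrderNo}, {DishID, SupplierID}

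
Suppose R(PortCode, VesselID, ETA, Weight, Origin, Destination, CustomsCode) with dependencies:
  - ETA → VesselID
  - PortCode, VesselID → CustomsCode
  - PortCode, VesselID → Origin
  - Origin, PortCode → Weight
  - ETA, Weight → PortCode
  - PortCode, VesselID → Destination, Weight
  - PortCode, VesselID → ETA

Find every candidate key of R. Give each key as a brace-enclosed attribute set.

{ETA, PortCode}, {ETA, Weight}, {PortCode, VesselID}

{ETA, PortCode}⁺ = {CustomsCode, Destination, ETA, Origin, PortCode, VesselID, Weight}, which is every attribute, so {ETA, PortCode} is a candidate key.
{ETA, Weight}⁺ = {CustomsCode, Destination, ETA, Origin, PortCode, VesselID, Weight}, which is every attribute, so {ETA, Weight} is a candidate key.
{PortCode, VesselID}⁺ = {CustomsCode, Destination, ETA, Origin, PortCode, VesselID, Weight}, which is every attribute, so {PortCode, VesselID} is a candidate key.
Any other superkey properly contains one of these, so there are no further candidate keys.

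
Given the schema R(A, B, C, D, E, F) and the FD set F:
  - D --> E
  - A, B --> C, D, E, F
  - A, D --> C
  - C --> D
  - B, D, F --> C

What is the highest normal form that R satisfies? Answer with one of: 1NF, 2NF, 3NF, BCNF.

2NF

Candidate key: {A, B}. Prime attributes: {A, B}.
D --> E: {D}⁺ = {D, E}, which is not all of the attributes, so the left side is not a superkey — BCNF is violated.
D --> E determines the non-prime attribute {E} from a non-superkey — 3NF is violated.
Checking every proper subset of each key, none determines a non-prime attribute — 2NF is satisfied.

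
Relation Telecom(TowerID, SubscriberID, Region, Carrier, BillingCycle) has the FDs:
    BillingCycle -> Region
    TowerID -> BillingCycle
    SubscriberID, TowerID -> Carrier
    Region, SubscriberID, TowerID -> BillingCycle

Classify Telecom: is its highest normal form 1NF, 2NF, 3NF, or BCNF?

1NF

Candidate key: {SubscriberID, TowerID}. Prime attributes: {SubscriberID, TowerID}.
BillingCycle -> Region breaks BCNF: {BillingCycle}⁺ = {BillingCycle, Region}, so {BillingCycle} is not a superkey.
BillingCycle -> Region has non-prime {Region} on the right and a non-superkey on the left, so 3NF fails.
The proper key subset {TowerID} of {SubscriberID, TowerID} determines non-prime {BillingCycle, Region}, so the relation is not even in 2NF.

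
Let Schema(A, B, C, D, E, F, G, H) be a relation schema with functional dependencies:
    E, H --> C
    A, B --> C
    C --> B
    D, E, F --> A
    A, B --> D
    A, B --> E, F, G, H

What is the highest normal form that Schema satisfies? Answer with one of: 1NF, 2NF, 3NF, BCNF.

Candidate keys: {A, B}, {A, C}, {A, E, H}, {B, D, E, F}, {C, D, E, F}, {D, E, F, H}. Prime attributes: {A, B, C, D, E, F, H}.
E, H --> C: {E, H}⁺ = {B, C, E, H}, which is not all of the attributes, so the left side is not a superkey — BCNF is violated.
Since {C} ⊆ prime attributes and every other non-superkey FD also has a prime right side, the schema is in 3NF.

3NF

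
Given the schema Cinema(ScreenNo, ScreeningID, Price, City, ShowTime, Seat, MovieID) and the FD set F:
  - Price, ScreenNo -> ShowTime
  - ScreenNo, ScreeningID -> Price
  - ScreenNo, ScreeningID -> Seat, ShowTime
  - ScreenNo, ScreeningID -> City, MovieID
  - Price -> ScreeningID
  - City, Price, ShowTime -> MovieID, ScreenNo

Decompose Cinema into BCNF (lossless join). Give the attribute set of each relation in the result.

Candidate keys of the original relation: {City, Price, ShowTime}, {Price, ScreenNo}, {ScreenNo, ScreeningID}.
In {City, MovieID, Price, ScreenNo, ScreeningID, Seat, ShowTime}, {Price} is not a superkey ({Price}⁺ restricted to this set is {Price, ScreeningID}), so split on Price -> ScreeningID into {Price, ScreeningID} and {City, MovieID, Price, ScreenNo, Seat, ShowTime}.
{Price, ScreeningID} is in BCNF.
{City, MovieID, Price, ScreenNo, Seat, ShowTime} is in BCNF.

{City, MovieID, Price, ScreenNo, Seat, ShowTime}; {Price, ScreeningID}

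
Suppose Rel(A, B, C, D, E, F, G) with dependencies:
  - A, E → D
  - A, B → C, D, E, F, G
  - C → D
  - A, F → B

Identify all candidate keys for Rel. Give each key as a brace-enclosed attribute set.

{A, B}, {A, F}

Attributes never on any right-hand side: {A} — every candidate key must contain it.
{A, B} is a candidate key since {A, B}⁺ = {A, B, C, D, E, F, G} covers every attribute.
{A, F} is a candidate key since {A, F}⁺ = {A, B, C, D, E, F, G} covers every attribute.
Any other superkey properly contains one of these, so there are no further candidate keys.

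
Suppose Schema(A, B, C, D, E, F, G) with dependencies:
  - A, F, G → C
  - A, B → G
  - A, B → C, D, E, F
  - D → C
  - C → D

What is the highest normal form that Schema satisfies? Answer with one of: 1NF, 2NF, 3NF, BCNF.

Candidate key: {A, B}. Prime attributes: {A, B}.
A, F, G → C: {A, F, G}⁺ = {A, C, D, F, G}, which is not all of the attributes, so the left side is not a superkey — BCNF is violated.
A, F, G → C has non-prime {C} on the right and a non-superkey on the left, so 3NF fails.
No non-prime attribute depends on a proper subset of any candidate key, so 2NF holds.

2NF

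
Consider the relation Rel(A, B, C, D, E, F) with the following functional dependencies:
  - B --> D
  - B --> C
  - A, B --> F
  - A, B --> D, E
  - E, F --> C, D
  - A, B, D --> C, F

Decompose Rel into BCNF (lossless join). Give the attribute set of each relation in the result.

Candidate key of the original relation: {A, B}.
In {A, B, C, D, E, F}, {B} is not a superkey ({B}⁺ restricted to this set is {B, C, D}), so split on B --> C, D into {B, C, D} and {A, B, E, F}.
{B, C, D} is in BCNF.
{A, B, E, F} is in BCNF.

{A, B, E, F}; {B, C, D}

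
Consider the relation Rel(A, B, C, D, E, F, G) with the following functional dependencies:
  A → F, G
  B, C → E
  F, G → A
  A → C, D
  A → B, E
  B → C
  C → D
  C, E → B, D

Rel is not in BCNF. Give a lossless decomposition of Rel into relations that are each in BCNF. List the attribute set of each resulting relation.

Candidate keys of the original relation: {A}, {F, G}.
In {A, B, C, D, E, F, G}, {B, C} is not a superkey ({B, C}⁺ restricted to this set is {B, C, D, E}), so split on B, C → D, E into {B, C, D, E} and {A, B, C, F, G}.
In {B, C, D, E}, {C} is not a superkey ({C}⁺ restricted to this set is {C, D}), so split on C → D into {C, D} and {B, C, E}.
{C, D}: every determinant is a superkey — BCNF.
{B, C, E}: every determinant is a superkey — BCNF.
In {A, B, C, F, G}, {B} is not a superkey ({B}⁺ restricted to this set is {B, C}), so split on B → C into {B, C} and {A, B, F, G}.
{B, C}: every determinant is a superkey — BCNF.
{A, B, F, G}: every determinant is a superkey — BCNF.

{A, B, F, G}; {B, C, E}; {C, D}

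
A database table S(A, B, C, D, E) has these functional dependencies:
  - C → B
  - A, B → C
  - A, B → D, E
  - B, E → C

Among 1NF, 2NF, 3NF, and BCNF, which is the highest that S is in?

Candidate keys: {A, B}, {A, C}. Prime attributes: {A, B, C}.
C → B: {C}⁺ = {B, C}, which is not all of the attributes, so the left side is not a superkey — BCNF is violated.
Its right-hand attributes {B} are all prime, as are those of every other non-superkey FD — the relation is in 3NF.

3NF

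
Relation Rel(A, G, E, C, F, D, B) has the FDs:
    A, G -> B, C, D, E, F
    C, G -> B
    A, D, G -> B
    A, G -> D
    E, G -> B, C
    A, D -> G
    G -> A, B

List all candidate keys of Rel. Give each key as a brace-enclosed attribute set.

{G}⁺ = {A, B, C, D, E, F, G}, which is every attribute, so {G} is a candidate key.
{A, D}⁺ = {A, B, C, D, E, F, G}, which is every attribute, so {A, D} is a candidate key.
No proper subset of any of these is a key, and no other minimal superkey exists.

{A, D}, {G}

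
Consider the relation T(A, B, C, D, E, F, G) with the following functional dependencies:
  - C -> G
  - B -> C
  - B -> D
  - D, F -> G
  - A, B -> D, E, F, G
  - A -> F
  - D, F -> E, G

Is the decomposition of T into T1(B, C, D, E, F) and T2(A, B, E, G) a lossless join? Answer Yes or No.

Common attributes: {B, E}; their closure is {B, C, D, E, G}.
Neither T1 nor T2 is contained in that closure, so the decomposition is lossy.

No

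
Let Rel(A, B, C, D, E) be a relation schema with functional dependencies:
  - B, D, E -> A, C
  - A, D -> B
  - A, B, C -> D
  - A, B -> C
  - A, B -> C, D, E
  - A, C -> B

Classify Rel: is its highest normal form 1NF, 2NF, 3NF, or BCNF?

Candidate keys: {A, B}, {A, C}, {A, D}, {B, D, E}. Prime attributes: {A, B, C, D, E}.
Each dependency's left side is a superkey — BCNF holds.

BCNF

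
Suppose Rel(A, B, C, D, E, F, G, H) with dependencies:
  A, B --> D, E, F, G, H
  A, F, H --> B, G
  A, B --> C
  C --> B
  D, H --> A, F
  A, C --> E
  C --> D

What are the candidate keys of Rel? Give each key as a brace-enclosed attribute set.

{A, B}, {A, C}, {A, F, H}, {C, H}, {D, H}

{A, B} is a candidate key since {A, B}⁺ = {A, B, C, D, E, F, G, H} covers every attribute.
{A, C} is a candidate key since {A, C}⁺ = {A, B, C, D, E, F, G, H} covers every attribute.
{C, H} is a candidate key since {C, H}⁺ = {A, B, C, D, E, F, G, H} covers every attribute.
{D, H} is a candidate key since {D, H}⁺ = {A, B, C, D, E, F, G, H} covers every attribute.
{A, F, H} is a candidate key since {A, F, H}⁺ = {A, B, C, D, E, F, G, H} covers every attribute.
Any other superkey properly contains one of these, so there are no further candidate keys.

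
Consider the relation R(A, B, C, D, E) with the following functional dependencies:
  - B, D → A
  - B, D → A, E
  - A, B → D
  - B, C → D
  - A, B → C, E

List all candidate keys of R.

No FD produces {B}, so it must be in every candidate key.
{A, B}⁺ = {A, B, C, D, E} — all of the relation — so {A, B} is a candidate key.
{B, C}⁺ = {A, B, C, D, E} — all of the relation — so {B, C} is a candidate key.
{B, D}⁺ = {A, B, C, D, E} — all of the relation — so {B, D} is a candidate key.
No proper subset of any of these is a key, and no other minimal superkey exists.

{A, B}, {B, C}, {B, D}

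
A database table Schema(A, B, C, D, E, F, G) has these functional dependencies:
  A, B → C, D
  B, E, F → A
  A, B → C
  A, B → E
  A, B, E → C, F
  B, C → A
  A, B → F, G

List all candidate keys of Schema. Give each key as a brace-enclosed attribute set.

No FD produces {B}, so it must be in every candidate key.
{A, B}⁺ = {A, B, C, D, E, F, G} — all of the relation — so {A, B} is a candidate key.
{B, C}⁺ = {A, B, C, D, E, F, G} — all of the relation — so {B, C} is a candidate key.
{B, E, F}⁺ = {A, B, C, D, E, F, G} — all of the relation — so {B, E, F} is a candidate key.
Any other superkey properly contains one of these, so there are no further candidate keys.

{A, B}, {B, C}, {B, E, F}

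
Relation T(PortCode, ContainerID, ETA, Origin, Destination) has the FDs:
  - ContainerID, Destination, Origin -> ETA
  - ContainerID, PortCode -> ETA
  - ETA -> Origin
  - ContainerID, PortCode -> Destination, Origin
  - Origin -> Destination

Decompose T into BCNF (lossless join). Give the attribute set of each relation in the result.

Candidate key of the original relation: {ContainerID, PortCode}.
Within {ContainerID, Destination, ETA, Origin, PortCode}: {ContainerID, Destination, Origin}⁺ ∩ {ContainerID, Destination, ETA, Origin, PortCode} = {ContainerID, Destination, ETA, Origin}, not the whole set, so ContainerID, Destination, Origin -> ETA violates BCNF; decompose into {ContainerID, Destination, ETA, Origin} and {ContainerID, Destination, Origin, PortCode}.
Within {ContainerID, Destination, ETA, Origin}: {ETA}⁺ ∩ {ContainerID, Destination, ETA, Origin} = {Destination, ETA, Origin}, not the whole set, so ETA -> Destination, Origin violates BCNF; decompose into {Destination, ETA, Origin} and {ContainerID, ETA}.
Within {Destination, ETA, Origin}: {Origin}⁺ ∩ {Destination, ETA, Origin} = {Destination, Origin}, not the whole set, so Origin -> Destination violates BCNF; decompose into {Destination, Origin} and {ETA, Origin}.
{Destination, Origin}: every determinant is a superkey — BCNF.
{ETA, Origin}: every determinant is a superkey — BCNF.
{ContainerID, ETA}: every determinant is a superkey — BCNF.
Within {ContainerID, Destination, Origin, PortCode}: {Origin}⁺ ∩ {ContainerID, Destination, Origin, PortCode} = {Destination, Origin}, not the whole set, so Origin -> Destination violates BCNF; decompose into {Destination, Origin} and {ContainerID, Origin, PortCode}.
{Destination, Origin}: every determinant is a superkey — BCNF.
{ContainerID, Origin, PortCode}: every determinant is a superkey — BCNF.

{ContainerID, ETA}; {ContainerID, Origin, PortCode}; {Destination, Origin}; {ETA, Origin}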